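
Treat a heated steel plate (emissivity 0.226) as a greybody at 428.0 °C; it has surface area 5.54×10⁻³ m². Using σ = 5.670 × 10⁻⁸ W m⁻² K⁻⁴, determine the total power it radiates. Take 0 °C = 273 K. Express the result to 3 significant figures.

P ≈ 17.1 W

T = 428.0 °C + 273 = 701.0 K.
Area A = 5.54×10⁻³ m².
P = εσAT⁴ = 0.226 × 5.670×10⁻⁸ × 5.54×10⁻³ × (701.0)⁴ = 17.1 W.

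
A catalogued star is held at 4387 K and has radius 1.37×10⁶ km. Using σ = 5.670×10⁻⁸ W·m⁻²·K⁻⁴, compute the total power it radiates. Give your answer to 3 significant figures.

P ≈ 4.95×10²⁶ W

Surface area A = 4πR² = 4π(1.37×10⁹ m)² = 2.35858×10¹⁹ m².
P = σAT⁴ = 5.670×10⁻⁸ × 2.35858×10¹⁹ × (4387)⁴ = 4.95×10²⁶ W.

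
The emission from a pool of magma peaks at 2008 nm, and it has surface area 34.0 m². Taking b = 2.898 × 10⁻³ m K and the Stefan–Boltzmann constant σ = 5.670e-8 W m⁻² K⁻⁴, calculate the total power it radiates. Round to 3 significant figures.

P ≈ 8.36×10⁶ W

Wien's law: T = b/λ_max = 2.898×10⁻³/2.008×10⁻⁶ = 1443.23 K.
Area A = 34.0 m².
Then P = σAT⁴ = 5.670×10⁻⁸×34.0×(1443.23)⁴ = 8.36×10⁶ W.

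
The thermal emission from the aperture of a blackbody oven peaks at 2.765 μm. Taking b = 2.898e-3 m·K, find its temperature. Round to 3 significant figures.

Wien's law gives T = b/λ_max = (2.898×10⁻³ m·K)/(2.765×10⁻⁶ m) = 1.05×10³ K.

T ≈ 1.05×10³ K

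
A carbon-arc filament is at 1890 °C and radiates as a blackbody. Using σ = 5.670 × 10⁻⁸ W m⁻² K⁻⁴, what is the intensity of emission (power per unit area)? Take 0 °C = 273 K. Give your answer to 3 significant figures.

T = 1890 °C + 273 = 2163 K.
Stefan–Boltzmann: I = σT⁴ = 5.670×10⁻⁸ × (2163)⁴ = 1.24×10⁶ W/m².

I ≈ 1.24×10⁶ W/m²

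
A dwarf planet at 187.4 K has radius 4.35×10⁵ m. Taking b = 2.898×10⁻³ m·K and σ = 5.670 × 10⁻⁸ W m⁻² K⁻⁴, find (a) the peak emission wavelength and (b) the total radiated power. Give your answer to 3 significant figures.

(a) λ_max = b/T = 2.898×10⁻³/187.4 = 1.546×10⁻⁵ m = 15.5 μm.
Surface area A = 4πR² = 4π(4.35×10⁵ m)² = 2.37787×10¹² m².
(b) P = σAT⁴ = 5.670×10⁻⁸×2.37787×10¹²×(187.4)⁴ = 1.66×10¹⁴ W.

λ_max ≈ 15.5 μm; P ≈ 1.66×10¹⁴ W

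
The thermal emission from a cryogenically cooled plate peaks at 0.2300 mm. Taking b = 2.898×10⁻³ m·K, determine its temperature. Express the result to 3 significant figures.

Wien's law gives T = b/λ_max = (2.898×10⁻³ m·K)/(2.300×10⁻⁴ m) = 12.6 K.

T ≈ 12.6 K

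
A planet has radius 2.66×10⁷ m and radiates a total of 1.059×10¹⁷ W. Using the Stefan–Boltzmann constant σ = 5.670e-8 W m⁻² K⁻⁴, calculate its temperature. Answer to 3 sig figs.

T ≈ 120 K

Surface area A = 4πR² = 4π(2.66×10⁷ m)² = 8.89146×10¹⁵ m².
P = σAT⁴ ⇒ T = (P/(σA))^(1/4) = (1.059×10¹⁷/(5.670×10⁻⁸×8.89146×10¹⁵))^(1/4) = 120 K.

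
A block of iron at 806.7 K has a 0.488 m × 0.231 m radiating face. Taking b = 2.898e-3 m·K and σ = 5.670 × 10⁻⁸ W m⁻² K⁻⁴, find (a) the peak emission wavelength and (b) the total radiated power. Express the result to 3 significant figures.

(a) λ_max = b/T = 2.898×10⁻³/806.7 = 3.592×10⁻⁶ m = 3.59 μm.
Area A = 0.488 × 0.231 = 0.112728 m².
(b) P = σAT⁴ = 5.670×10⁻⁸×0.112728×(806.7)⁴ = 2.71×10³ W.

λ_max ≈ 3.59 μm; P ≈ 2.71×10³ W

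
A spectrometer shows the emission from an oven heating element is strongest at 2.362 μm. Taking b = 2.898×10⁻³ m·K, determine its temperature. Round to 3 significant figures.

Wien's law gives T = b/λ_max = (2.898×10⁻³ m·K)/(2.362×10⁻⁶ m) = 1.23×10³ K.

T ≈ 1.23×10³ K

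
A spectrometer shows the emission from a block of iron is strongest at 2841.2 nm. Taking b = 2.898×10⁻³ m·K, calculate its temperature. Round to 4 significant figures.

Wien's law gives T = b/λ_max = (2.898×10⁻³ m·K)/(2.8412×10⁻⁶ m) = 1020 K.

T ≈ 1020 K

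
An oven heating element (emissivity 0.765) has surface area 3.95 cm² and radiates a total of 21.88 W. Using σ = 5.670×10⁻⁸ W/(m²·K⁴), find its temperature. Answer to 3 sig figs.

T ≈ 1.06×10³ K

Area A = 3.95 cm² = 3.95×10⁻⁴ m².
P = εσAT⁴ ⇒ T = (P/(εσA))^(1/4) = (21.88/(0.765×5.670×10⁻⁸×3.95×10⁻⁴))^(1/4) = 1.06×10³ K.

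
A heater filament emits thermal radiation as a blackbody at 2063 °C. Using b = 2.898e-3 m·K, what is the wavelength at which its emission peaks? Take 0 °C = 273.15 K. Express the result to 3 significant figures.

T = 2063 °C + 273.15 = 2336.15 K.
Wien's displacement law: λ_max = b/T = (2.898×10⁻³ m·K)/(2336.15 K) = 1.241×10⁻⁶ m.
That is 1.24 μm, in the infrared range.

λ_max ≈ 1.24 μm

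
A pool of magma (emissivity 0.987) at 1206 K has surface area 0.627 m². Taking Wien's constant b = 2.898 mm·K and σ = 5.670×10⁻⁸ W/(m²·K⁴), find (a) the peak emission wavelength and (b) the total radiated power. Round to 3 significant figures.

(a) λ_max = b/T = 2.898×10⁻³/1206 = 2.403×10⁻⁶ m = 2.40 μm.
Area A = 0.627 m².
(b) P = εσAT⁴ = 0.987×5.670×10⁻⁸×0.627×(1206)⁴ = 7.42×10⁴ W.

λ_max ≈ 2.40 μm; P ≈ 7.42×10⁴ W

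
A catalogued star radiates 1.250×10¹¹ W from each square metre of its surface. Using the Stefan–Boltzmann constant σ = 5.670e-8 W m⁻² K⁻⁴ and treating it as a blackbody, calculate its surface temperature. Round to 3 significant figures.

T ≈ 3.85×10⁴ K

I = σT⁴, so T = (I/σ)^(1/4) = (1.250×10¹¹/(5.670×10⁻⁸))^(1/4) = 3.85×10⁴ K.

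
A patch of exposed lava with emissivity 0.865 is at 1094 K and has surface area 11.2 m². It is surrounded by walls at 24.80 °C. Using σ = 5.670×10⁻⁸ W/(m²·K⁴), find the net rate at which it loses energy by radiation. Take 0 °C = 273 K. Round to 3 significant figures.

Surroundings: T = 24.80 °C + 273 = 297.80 K.
Area A = 11.2 m².
Net radiated power P_net = εσA(T⁴ − T₀⁴) = 0.865×5.670×10⁻⁸×11.2×(1094⁴ − 297.80⁴).
T⁴ − T₀⁴ = 1.43242×10¹² − 7.86500×10⁹ = 1.42456×10¹² K⁴, so P_net = 7.83×10⁵ W.

Net loss ≈ 7.83×10⁵ W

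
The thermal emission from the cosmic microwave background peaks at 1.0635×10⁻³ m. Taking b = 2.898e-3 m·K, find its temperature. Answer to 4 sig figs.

Wien's law gives T = b/λ_max = (2.898×10⁻³ m·K)/(1.0635×10⁻³ m) = 2.725 K.

T ≈ 2.725 K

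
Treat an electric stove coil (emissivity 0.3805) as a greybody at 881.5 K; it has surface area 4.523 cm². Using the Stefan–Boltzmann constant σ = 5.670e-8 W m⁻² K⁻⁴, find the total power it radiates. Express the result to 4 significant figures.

Area A = 4.523 cm² = 4.523×10⁻⁴ m².
P = εσAT⁴ = 0.3805 × 5.670×10⁻⁸ × 4.523×10⁻⁴ × (881.5)⁴ = 5.892 W.

P ≈ 5.892 W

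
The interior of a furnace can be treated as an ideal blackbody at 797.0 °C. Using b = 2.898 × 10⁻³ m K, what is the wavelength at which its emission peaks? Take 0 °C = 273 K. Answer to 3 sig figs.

T = 797.0 °C + 273 = 1070.0 K.
Wien's displacement law: λ_max = b/T = (2.898×10⁻³ m·K)/(1070.0 K) = 2.708×10⁻⁶ m.
That is 2.71 μm, in the infrared range.

λ_max ≈ 2.71 μm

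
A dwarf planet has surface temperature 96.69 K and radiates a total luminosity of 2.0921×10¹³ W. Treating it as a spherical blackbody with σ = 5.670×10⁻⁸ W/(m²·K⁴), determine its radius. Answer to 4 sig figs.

L = 4πR²σT⁴ ⇒ R = √(L/(4πσT⁴)).
σT⁴ = 4.95575 W/m², so R = √(2.0921×10¹³/(4π×4.95575)) = 5.796×10⁵ m.

R ≈ 5.796×10⁵ m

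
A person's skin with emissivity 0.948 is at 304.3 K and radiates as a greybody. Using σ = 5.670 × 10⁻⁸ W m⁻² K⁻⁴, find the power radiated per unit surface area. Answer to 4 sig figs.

I ≈ 460.9 W/m²

Stefan–Boltzmann: I = εσT⁴ = 0.948 × 5.670×10⁻⁸ × (304.3)⁴ = 460.9 W/m².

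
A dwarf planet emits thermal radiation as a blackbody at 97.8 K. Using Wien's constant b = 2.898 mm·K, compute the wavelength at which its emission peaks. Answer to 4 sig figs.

λ_max ≈ 29.63 μm

Wien's displacement law: λ_max = b/T = (2.898×10⁻³ m·K)/(97.8 K) = 2.9632×10⁻⁵ m.
That is 29.63 μm, in the infrared range.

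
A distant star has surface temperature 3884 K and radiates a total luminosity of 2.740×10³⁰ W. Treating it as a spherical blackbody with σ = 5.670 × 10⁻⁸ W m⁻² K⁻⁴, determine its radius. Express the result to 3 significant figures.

R ≈ 1.30×10¹¹ m

L = 4πR²σT⁴ ⇒ R = √(L/(4πσT⁴)).
σT⁴ = 1.29033×10⁷ W/m², so R = √(2.740×10³⁰/(4π×1.29033×10⁷)) = 1.30×10¹¹ m.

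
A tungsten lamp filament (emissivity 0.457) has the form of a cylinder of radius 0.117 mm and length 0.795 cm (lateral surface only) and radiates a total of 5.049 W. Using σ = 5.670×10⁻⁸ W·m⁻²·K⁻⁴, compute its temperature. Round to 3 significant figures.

T ≈ 2.40×10³ K

Lateral area A = 2πrL = 2π×1.17×10⁻⁴×7.95×10⁻³ = 5.84430×10⁻⁶ m².
P = εσAT⁴ ⇒ T = (P/(εσA))^(1/4) = (5.049/(0.457×5.670×10⁻⁸×5.84430×10⁻⁶))^(1/4) = 2.40×10³ K.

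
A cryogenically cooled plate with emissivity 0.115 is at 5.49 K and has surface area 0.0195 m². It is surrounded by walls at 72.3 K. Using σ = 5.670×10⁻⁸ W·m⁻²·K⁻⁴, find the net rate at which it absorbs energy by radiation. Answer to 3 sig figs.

Net gain ≈ 3.47×10⁻³ W

Area A = 0.0195 m².
Net radiated power P_net = εσA(T⁴ − T₀⁴) = 0.115×5.670×10⁻⁸×0.0195×(5.49⁴ − 72.3⁴).
T⁴ − T₀⁴ = 908.426 − 2.73246×10⁷ = -2.73237×10⁷ K⁴, so P_net = -3.47×10⁻³ W — negative, meaning a net gain of 3.47×10⁻³ W.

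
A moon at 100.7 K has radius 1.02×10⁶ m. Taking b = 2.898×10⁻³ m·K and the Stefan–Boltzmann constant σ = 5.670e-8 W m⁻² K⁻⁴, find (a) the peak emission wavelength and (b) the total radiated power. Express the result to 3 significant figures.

λ_max ≈ 28.8 μm; P ≈ 7.62×10¹³ W

(a) λ_max = b/T = 2.898×10⁻³/100.7 = 2.878×10⁻⁵ m = 28.8 μm.
Surface area A = 4πR² = 4π(1.02×10⁶ m)² = 1.30741×10¹³ m².
(b) P = σAT⁴ = 5.670×10⁻⁸×1.30741×10¹³×(100.7)⁴ = 7.62×10¹³ W.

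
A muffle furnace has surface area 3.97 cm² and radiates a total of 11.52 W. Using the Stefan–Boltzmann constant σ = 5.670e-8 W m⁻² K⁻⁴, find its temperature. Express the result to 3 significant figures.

Area A = 3.97 cm² = 3.97×10⁻⁴ m².
P = σAT⁴ ⇒ T = (P/(σA))^(1/4) = (11.52/(5.670×10⁻⁸×3.97×10⁻⁴))^(1/4) = 846 K.

T ≈ 846 K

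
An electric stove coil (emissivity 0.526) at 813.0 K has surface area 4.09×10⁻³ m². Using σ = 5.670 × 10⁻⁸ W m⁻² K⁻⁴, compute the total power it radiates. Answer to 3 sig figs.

P ≈ 53.3 W

Area A = 4.09×10⁻³ m².
P = εσAT⁴ = 0.526 × 5.670×10⁻⁸ × 4.09×10⁻³ × (813.0)⁴ = 53.3 W.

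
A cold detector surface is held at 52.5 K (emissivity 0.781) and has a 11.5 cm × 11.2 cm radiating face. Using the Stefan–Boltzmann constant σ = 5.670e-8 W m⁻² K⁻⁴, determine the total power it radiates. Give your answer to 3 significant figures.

Area A = 0.115 × 0.112 = 0.01288 m².
P = εσAT⁴ = 0.781 × 5.670×10⁻⁸ × 0.01288 × (52.5)⁴ = 4.33×10⁻³ W.

P ≈ 4.33×10⁻³ W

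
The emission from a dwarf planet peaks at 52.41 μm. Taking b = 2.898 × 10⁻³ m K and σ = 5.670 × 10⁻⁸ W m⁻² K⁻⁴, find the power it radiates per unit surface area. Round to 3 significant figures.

I ≈ 0.530 W/m²

Wien's law: T = b/λ_max = 2.898×10⁻³/5.241×10⁻⁵ = 55.2948 K.
Then I = σT⁴ = 5.670×10⁻⁸×(55.2948)⁴ = 0.530 W/m².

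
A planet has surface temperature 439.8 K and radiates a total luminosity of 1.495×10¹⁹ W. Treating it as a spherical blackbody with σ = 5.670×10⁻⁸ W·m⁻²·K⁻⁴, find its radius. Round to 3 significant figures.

L = 4πR²σT⁴ ⇒ R = √(L/(4πσT⁴)).
σT⁴ = 2121.31 W/m², so R = √(1.495×10¹⁹/(4π×2121.31)) = 2.37×10⁷ m.

R ≈ 2.37×10⁷ m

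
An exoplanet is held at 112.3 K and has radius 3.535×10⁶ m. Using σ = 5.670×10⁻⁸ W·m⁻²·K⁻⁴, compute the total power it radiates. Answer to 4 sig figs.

Surface area A = 4πR² = 4π(3.535×10⁶ m)² = 1.57032×10¹⁴ m².
P = σAT⁴ = 5.670×10⁻⁸ × 1.57032×10¹⁴ × (112.3)⁴ = 1.416×10¹⁵ W.

P ≈ 1.416×10¹⁵ W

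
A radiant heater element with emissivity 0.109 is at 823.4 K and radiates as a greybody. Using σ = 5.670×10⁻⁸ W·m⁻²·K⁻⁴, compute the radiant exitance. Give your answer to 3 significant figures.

Stefan–Boltzmann: I = εσT⁴ = 0.109 × 5.670×10⁻⁸ × (823.4)⁴ = 2.84×10³ W/m².

I ≈ 2.84×10³ W/m²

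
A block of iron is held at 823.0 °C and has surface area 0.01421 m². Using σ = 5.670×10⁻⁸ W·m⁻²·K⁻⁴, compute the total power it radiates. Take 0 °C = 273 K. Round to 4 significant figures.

P ≈ 1163 W

T = 823.0 °C + 273 = 1096.0 K.
Area A = 0.01421 m².
P = σAT⁴ = 5.670×10⁻⁸ × 0.01421 × (1096.0)⁴ = 1163 W.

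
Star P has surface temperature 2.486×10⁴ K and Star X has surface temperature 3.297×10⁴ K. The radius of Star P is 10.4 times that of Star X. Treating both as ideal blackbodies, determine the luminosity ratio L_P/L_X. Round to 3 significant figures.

L ∝ R²T⁴, so L_P/L_X = (R_P/R_X)²(T_P/T_X)⁴ = (10.4)² × (2.486×10⁴/3.297×10⁴)⁴ = 108.16 × 0.323243 = 35.0.

L_P/L_X ≈ 35.0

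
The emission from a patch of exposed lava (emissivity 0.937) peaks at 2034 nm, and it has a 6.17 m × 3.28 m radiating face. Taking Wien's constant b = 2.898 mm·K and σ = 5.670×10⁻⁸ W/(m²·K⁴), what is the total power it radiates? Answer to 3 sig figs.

Wien's law: T = b/λ_max = 2.898×10⁻³/2.034×10⁻⁶ = 1424.78 K.
Area A = 6.17 × 3.28 = 20.2376 m².
Then P = εσAT⁴ = 0.937×5.670×10⁻⁸×20.2376×(1424.78)⁴ = 4.43×10⁶ W.

P ≈ 4.43×10⁶ W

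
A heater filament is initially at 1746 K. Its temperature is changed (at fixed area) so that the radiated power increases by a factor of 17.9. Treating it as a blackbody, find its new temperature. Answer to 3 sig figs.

T₂ ≈ 3.59×10³ K

P ∝ T⁴, so T₂/T₁ = (P₂/P₁)^(1/4) = (17.9)^(1/4) = 2.05690.
T₂ = 1746 × 2.05690 = 3.59×10³ K.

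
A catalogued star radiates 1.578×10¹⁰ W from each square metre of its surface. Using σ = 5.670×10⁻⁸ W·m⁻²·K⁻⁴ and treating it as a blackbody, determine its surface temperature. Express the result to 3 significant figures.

I = σT⁴, so T = (I/σ)^(1/4) = (1.578×10¹⁰/(5.670×10⁻⁸))^(1/4) = 2.30×10⁴ K.

T ≈ 2.30×10⁴ K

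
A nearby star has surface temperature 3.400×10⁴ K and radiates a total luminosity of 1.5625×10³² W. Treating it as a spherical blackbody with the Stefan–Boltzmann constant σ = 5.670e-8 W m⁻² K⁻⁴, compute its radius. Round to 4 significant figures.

R ≈ 1.281×10¹⁰ m

L = 4πR²σT⁴ ⇒ R = √(L/(4πσT⁴)).
σT⁴ = 7.57703×10¹⁰ W/m², so R = √(1.5625×10³²/(4π×7.57703×10¹⁰)) = 1.281×10¹⁰ m.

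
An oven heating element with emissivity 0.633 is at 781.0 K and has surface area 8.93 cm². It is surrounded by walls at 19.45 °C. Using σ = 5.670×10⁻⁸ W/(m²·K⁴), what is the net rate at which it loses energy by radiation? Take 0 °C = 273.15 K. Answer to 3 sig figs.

Net loss ≈ 11.7 W

Surroundings: T = 19.45 °C + 273.15 = 292.60 K.
Area A = 8.93 cm² = 8.93×10⁻⁴ m².
Net radiated power P_net = εσA(T⁴ − T₀⁴) = 0.633×5.670×10⁻⁸×8.93×10⁻⁴×(781.0⁴ − 292.60⁴).
T⁴ − T₀⁴ = 3.72052×10¹¹ − 7.32989×10⁹ = 3.64722×10¹¹ K⁴, so P_net = 11.7 W.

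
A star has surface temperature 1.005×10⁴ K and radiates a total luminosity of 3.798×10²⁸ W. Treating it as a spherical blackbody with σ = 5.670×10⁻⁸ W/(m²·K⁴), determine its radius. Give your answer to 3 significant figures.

R ≈ 2.29×10⁹ m

L = 4πR²σT⁴ ⇒ R = √(L/(4πσT⁴)).
σT⁴ = 5.78425×10⁸ W/m², so R = √(3.798×10²⁸/(4π×5.78425×10⁸)) = 2.29×10⁹ m.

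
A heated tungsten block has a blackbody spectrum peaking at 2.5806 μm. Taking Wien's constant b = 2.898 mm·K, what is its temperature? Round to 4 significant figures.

Wien's law gives T = b/λ_max = (2.898×10⁻³ m·K)/(2.5806×10⁻⁶ m) = 1123 K.

T ≈ 1123 K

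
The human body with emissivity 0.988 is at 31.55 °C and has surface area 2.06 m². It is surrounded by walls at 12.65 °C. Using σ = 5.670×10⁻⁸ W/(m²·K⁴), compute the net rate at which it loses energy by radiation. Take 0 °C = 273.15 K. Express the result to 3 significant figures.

Net loss ≈ 225 W

T = 31.55 °C + 273.15 = 304.70 K.
Surroundings: T = 12.65 °C + 273.15 = 285.80 K.
Area A = 2.06 m².
Net radiated power P_net = εσA(T⁴ − T₀⁴) = 0.988×5.670×10⁻⁸×2.06×(304.70⁴ − 285.80⁴).
T⁴ − T₀⁴ = 8.61965×10⁹ − 6.67189×10⁹ = 1.94776×10⁹ K⁴, so P_net = 225 W.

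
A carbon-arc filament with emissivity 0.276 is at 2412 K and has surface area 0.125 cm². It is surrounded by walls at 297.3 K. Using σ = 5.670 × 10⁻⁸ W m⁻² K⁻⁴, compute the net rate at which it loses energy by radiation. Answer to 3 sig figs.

Area A = 0.125 cm² = 1.25×10⁻⁵ m².
Net radiated power P_net = εσA(T⁴ − T₀⁴) = 0.276×5.670×10⁻⁸×1.25×10⁻⁵×(2412⁴ − 297.3⁴).
T⁴ − T₀⁴ = 3.38461×10¹³ − 7.81231×10⁹ = 3.38383×10¹³ K⁴, so P_net = 6.62 W.

Net loss ≈ 6.62 W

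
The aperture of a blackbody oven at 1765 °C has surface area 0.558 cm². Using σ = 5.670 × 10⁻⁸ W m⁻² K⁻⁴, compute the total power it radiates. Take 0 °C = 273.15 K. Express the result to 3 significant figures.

T = 1765 °C + 273.15 = 2038.15 K.
Area A = 0.558 cm² = 5.58×10⁻⁵ m².
P = σAT⁴ = 5.670×10⁻⁸ × 5.58×10⁻⁵ × (2038.15)⁴ = 54.6 W.

P ≈ 54.6 W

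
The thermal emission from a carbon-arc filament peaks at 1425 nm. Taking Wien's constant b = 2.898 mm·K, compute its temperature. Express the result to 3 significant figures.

T ≈ 2.03×10³ K

Wien's law gives T = b/λ_max = (2.898×10⁻³ m·K)/(1.425×10⁻⁶ m) = 2.03×10³ K.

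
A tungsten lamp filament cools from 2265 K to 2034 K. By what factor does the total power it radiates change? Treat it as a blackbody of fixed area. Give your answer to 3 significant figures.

P₂/P₁ ≈ 0.650

P ∝ T⁴, so P₂/P₁ = (T₂/T₁)⁴ = (2034/2265)⁴ = (0.898013)⁴ = 0.650.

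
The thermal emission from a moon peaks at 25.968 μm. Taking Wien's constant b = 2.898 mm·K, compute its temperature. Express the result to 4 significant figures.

Wien's law gives T = b/λ_max = (2.898×10⁻³ m·K)/(2.5968×10⁻⁵ m) = 111.6 K.

T ≈ 111.6 K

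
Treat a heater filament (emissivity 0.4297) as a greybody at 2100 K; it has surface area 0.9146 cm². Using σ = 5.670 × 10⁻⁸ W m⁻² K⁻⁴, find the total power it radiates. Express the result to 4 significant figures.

Area A = 0.9146 cm² = 9.146×10⁻⁵ m².
P = εσAT⁴ = 0.4297 × 5.670×10⁻⁸ × 9.146×10⁻⁵ × (2100)⁴ = 43.34 W.

P ≈ 43.34 W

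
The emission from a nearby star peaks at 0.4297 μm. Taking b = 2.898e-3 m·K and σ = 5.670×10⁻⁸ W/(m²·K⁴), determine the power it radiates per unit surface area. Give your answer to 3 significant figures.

I ≈ 1.17×10⁸ W/m²

Wien's law: T = b/λ_max = 2.898×10⁻³/4.297×10⁻⁷ = 6744.24 K.
Then I = σT⁴ = 5.670×10⁻⁸×(6744.24)⁴ = 1.17×10⁸ W/m².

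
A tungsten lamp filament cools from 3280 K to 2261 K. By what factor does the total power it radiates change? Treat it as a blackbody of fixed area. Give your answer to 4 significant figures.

P₂/P₁ ≈ 0.2258

P ∝ T⁴, so P₂/P₁ = (T₂/T₁)⁴ = (2261/3280)⁴ = (0.689329)⁴ = 0.2258.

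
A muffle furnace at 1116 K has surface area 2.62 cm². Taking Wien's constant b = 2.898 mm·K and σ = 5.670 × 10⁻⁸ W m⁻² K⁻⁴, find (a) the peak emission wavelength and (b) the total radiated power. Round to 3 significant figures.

λ_max ≈ 2.60×10³ nm; P ≈ 23.0 W

(a) λ_max = b/T = 2.898×10⁻³/1116 = 2.597×10⁻⁶ m = 2.60×10³ nm.
Area A = 2.62 cm² = 2.62×10⁻⁴ m².
(b) P = σAT⁴ = 5.670×10⁻⁸×2.62×10⁻⁴×(1116)⁴ = 23.0 W.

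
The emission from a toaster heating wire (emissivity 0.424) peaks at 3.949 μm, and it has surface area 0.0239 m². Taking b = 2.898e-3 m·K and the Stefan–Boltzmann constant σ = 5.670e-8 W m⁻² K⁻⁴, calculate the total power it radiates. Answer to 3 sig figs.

P ≈ 167 W

Wien's law: T = b/λ_max = 2.898×10⁻³/3.949×10⁻⁶ = 733.857 K.
Area A = 0.0239 m².
Then P = εσAT⁴ = 0.424×5.670×10⁻⁸×0.0239×(733.857)⁴ = 167 W.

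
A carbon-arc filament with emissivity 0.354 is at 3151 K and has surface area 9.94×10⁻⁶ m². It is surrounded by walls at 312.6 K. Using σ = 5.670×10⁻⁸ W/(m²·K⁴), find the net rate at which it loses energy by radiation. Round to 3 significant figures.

Area A = 9.94×10⁻⁶ m².
Net radiated power P_net = εσA(T⁴ − T₀⁴) = 0.354×5.670×10⁻⁸×9.94×10⁻⁶×(3151⁴ − 312.6⁴).
T⁴ − T₀⁴ = 9.85811×10¹³ − 9.54896×10⁹ = 9.85716×10¹³ K⁴, so P_net = 19.7 W.

Net loss ≈ 19.7 W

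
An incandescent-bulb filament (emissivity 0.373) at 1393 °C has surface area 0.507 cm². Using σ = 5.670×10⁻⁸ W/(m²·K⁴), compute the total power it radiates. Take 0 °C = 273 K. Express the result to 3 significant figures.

P ≈ 8.26 W

T = 1393 °C + 273 = 1666 K.
Area A = 0.507 cm² = 5.07×10⁻⁵ m².
P = εσAT⁴ = 0.373 × 5.670×10⁻⁸ × 5.07×10⁻⁵ × (1666)⁴ = 8.26 W.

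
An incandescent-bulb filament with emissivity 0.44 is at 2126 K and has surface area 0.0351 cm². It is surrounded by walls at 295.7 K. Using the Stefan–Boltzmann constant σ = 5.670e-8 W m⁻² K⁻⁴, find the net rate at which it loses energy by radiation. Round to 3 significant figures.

Net loss ≈ 1.79 W

Area A = 0.0351 cm² = 3.51×10⁻⁶ m².
Net radiated power P_net = εσA(T⁴ − T₀⁴) = 0.44×5.670×10⁻⁸×3.51×10⁻⁶×(2126⁴ − 295.7⁴).
T⁴ − T₀⁴ = 2.04293×10¹³ − 7.64549×10⁹ = 2.04217×10¹³ K⁴, so P_net = 1.79 W.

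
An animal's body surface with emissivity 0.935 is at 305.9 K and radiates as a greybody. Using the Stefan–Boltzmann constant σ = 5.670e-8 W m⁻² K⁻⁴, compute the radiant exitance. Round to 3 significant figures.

I ≈ 464 W/m²

Stefan–Boltzmann: I = εσT⁴ = 0.935 × 5.670×10⁻⁸ × (305.9)⁴ = 464 W/m².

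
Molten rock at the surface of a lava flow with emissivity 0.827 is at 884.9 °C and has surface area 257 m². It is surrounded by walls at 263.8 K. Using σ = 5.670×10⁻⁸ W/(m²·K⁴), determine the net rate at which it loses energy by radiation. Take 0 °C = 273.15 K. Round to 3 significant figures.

T = 884.9 °C + 273.15 = 1158.05 K.
Area A = 257 m².
Net radiated power P_net = εσA(T⁴ − T₀⁴) = 0.827×5.670×10⁻⁸×257×(1158.05⁴ − 263.8⁴).
T⁴ − T₀⁴ = 1.79850×10¹² − 4.84283×10⁹ = 1.79366×10¹² K⁴, so P_net = 2.16×10⁷ W.

Net loss ≈ 2.16×10⁷ W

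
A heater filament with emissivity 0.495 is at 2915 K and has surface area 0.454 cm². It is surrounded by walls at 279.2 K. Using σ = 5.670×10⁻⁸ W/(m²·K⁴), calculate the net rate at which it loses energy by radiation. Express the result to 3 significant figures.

Area A = 0.454 cm² = 4.54×10⁻⁵ m².
Net radiated power P_net = εσA(T⁴ − T₀⁴) = 0.495×5.670×10⁻⁸×4.54×10⁻⁵×(2915⁴ − 279.2⁴).
T⁴ − T₀⁴ = 7.22028×10¹³ − 6.07661×10⁹ = 7.21967×10¹³ K⁴, so P_net = 92.0 W.

Net loss ≈ 92.0 W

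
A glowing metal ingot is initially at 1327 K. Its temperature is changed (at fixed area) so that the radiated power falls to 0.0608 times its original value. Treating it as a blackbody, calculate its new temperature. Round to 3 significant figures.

P ∝ T⁴, so T₂/T₁ = (P₂/P₁)^(1/4) = (0.0608)^(1/4) = 0.496565.
T₂ = 1327 × 0.496565 = 659 K.

T₂ ≈ 659 K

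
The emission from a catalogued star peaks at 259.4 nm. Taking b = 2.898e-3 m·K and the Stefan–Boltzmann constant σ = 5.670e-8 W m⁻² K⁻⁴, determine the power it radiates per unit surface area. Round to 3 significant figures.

I ≈ 8.83×10⁸ W/m²

Wien's law: T = b/λ_max = 2.898×10⁻³/2.594×10⁻⁷ = 11171.9 K.
Then I = σT⁴ = 5.670×10⁻⁸×(11171.9)⁴ = 8.83×10⁸ W/m².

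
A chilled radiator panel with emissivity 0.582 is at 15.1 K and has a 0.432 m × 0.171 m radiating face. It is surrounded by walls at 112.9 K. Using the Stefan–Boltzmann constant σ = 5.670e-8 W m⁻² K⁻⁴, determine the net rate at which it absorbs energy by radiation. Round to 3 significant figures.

Net gain ≈ 0.396 W

Area A = 0.432 × 0.171 = 0.073872 m².
Net radiated power P_net = εσA(T⁴ − T₀⁴) = 0.582×5.670×10⁻⁸×0.073872×(15.1⁴ − 112.9⁴).
T⁴ − T₀⁴ = 51988.6 − 1.62471×10⁸ = -1.62419×10⁸ K⁴, so P_net = -0.396 W — negative, meaning a net gain of 0.396 W.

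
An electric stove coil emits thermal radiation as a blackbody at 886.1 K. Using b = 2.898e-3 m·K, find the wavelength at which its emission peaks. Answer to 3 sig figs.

λ_max ≈ 3.27 μm

Wien's displacement law: λ_max = b/T = (2.898×10⁻³ m·K)/(886.1 K) = 3.271×10⁻⁶ m.
That is 3.27 μm, in the infrared range.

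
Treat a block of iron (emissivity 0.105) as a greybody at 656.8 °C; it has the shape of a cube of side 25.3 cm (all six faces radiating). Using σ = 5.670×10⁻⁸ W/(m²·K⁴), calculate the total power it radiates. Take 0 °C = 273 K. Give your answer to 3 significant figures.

P ≈ 1.71×10³ W

T = 656.8 °C + 273 = 929.8 K.
Area A = 6s² = 6×(0.253 m)² = 0.384054 m².
P = εσAT⁴ = 0.105 × 5.670×10⁻⁸ × 0.384054 × (929.8)⁴ = 1.71×10³ W.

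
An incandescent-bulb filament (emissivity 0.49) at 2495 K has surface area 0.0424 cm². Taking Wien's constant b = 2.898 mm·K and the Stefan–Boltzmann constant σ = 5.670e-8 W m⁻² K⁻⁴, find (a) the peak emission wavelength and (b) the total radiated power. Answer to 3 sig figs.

(a) λ_max = b/T = 2.898×10⁻³/2495 = 1.162×10⁻⁶ m = 1.16×10³ nm.
Area A = 0.0424 cm² = 4.24×10⁻⁶ m².
(b) P = εσAT⁴ = 0.49×5.670×10⁻⁸×4.24×10⁻⁶×(2495)⁴ = 4.56 W.

λ_max ≈ 1.16×10³ nm; P ≈ 4.56 W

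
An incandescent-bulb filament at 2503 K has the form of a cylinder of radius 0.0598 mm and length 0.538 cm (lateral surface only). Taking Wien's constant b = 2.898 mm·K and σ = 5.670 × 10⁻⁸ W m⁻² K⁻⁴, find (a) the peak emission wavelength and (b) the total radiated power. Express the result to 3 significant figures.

λ_max ≈ 1.16×10³ nm; P ≈ 4.50 W

(a) λ_max = b/T = 2.898×10⁻³/2503 = 1.158×10⁻⁶ m = 1.16×10³ nm.
Lateral area A = 2πrL = 2π×5.98×10⁻⁵×5.38×10⁻³ = 2.02145×10⁻⁶ m².
(b) P = σAT⁴ = 5.670×10⁻⁸×2.02145×10⁻⁶×(2503)⁴ = 4.50 W.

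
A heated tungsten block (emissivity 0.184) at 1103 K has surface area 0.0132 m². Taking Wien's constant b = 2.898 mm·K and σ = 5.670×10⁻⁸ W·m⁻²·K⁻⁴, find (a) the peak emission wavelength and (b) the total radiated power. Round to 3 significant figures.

(a) λ_max = b/T = 2.898×10⁻³/1103 = 2.627×10⁻⁶ m = 2.63 μm.
Area A = 0.0132 m².
(b) P = εσAT⁴ = 0.184×5.670×10⁻⁸×0.0132×(1103)⁴ = 204 W.

λ_max ≈ 2.63 μm; P ≈ 204 W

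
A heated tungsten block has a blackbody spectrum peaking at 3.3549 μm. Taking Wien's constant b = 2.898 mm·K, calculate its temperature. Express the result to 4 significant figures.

Wien's law gives T = b/λ_max = (2.898×10⁻³ m·K)/(3.3549×10⁻⁶ m) = 863.8 K.

T ≈ 863.8 K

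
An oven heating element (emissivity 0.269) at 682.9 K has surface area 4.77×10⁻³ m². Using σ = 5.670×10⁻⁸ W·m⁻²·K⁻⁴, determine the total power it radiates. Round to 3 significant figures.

Area A = 4.77×10⁻³ m².
P = εσAT⁴ = 0.269 × 5.670×10⁻⁸ × 4.77×10⁻³ × (682.9)⁴ = 15.8 W.

P ≈ 15.8 W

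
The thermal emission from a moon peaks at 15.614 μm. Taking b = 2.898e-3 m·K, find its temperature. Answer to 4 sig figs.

Wien's law gives T = b/λ_max = (2.898×10⁻³ m·K)/(1.5614×10⁻⁵ m) = 185.6 K.

T ≈ 185.6 K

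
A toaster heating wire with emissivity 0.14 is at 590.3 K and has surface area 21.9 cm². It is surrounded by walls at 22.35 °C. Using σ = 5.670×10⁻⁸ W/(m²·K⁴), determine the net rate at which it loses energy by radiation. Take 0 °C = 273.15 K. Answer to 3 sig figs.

Surroundings: T = 22.35 °C + 273.15 = 295.50 K.
Area A = 21.9 cm² = 2.19×10⁻³ m².
Net radiated power P_net = εσA(T⁴ − T₀⁴) = 0.14×5.670×10⁻⁸×2.19×10⁻³×(590.3⁴ − 295.50⁴).
T⁴ − T₀⁴ = 1.21420×10¹¹ − 7.62483×10⁹ = 1.13795×10¹¹ K⁴, so P_net = 1.98 W.

Net loss ≈ 1.98 W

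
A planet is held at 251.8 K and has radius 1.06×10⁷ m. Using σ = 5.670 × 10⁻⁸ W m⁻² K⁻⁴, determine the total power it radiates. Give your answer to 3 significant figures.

Surface area A = 4πR² = 4π(1.06×10⁷ m)² = 1.41196×10¹⁵ m².
P = σAT⁴ = 5.670×10⁻⁸ × 1.41196×10¹⁵ × (251.8)⁴ = 3.22×10¹⁷ W.

P ≈ 3.22×10¹⁷ W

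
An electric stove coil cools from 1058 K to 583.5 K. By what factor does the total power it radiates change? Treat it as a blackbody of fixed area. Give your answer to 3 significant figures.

P₂/P₁ ≈ 0.0925

P ∝ T⁴, so P₂/P₁ = (T₂/T₁)⁴ = (583.5/1058)⁴ = (0.551512)⁴ = 0.0925.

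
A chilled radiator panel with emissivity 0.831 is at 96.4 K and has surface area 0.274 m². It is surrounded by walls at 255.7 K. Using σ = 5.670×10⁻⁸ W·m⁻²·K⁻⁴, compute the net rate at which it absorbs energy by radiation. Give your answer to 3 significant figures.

Area A = 0.274 m².
Net radiated power P_net = εσA(T⁴ − T₀⁴) = 0.831×5.670×10⁻⁸×0.274×(96.4⁴ − 255.7⁴).
T⁴ − T₀⁴ = 8.63591×10⁷ − 4.27487×10⁹ = -4.18851×10⁹ K⁴, so P_net = -54.1 W — negative, meaning a net gain of 54.1 W.

Net gain ≈ 54.1 W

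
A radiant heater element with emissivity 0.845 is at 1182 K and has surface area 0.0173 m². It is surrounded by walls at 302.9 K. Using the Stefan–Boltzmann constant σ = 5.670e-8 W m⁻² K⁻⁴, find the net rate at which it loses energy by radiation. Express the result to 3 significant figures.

Area A = 0.0173 m².
Net radiated power P_net = εσA(T⁴ − T₀⁴) = 0.845×5.670×10⁻⁸×0.0173×(1182⁴ − 302.9⁴).
T⁴ − T₀⁴ = 1.95196×10¹² − 8.41777×10⁹ = 1.94354×10¹² K⁴, so P_net = 1.61×10³ W.

Net loss ≈ 1.61×10³ W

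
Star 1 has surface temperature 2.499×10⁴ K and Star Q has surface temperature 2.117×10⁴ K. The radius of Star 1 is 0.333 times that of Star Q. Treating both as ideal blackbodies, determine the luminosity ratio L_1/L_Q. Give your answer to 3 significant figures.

L ∝ R²T⁴, so L_1/L_Q = (R_1/R_Q)²(T_1/T_Q)⁴ = (0.333)² × (2.499×10⁴/2.117×10⁴)⁴ = 0.110889 × 1.94170 = 0.215.

L_1/L_Q ≈ 0.215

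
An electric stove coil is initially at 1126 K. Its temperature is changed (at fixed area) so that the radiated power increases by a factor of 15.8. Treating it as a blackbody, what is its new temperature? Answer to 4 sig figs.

T₂ ≈ 2245 K

P ∝ T⁴, so T₂/T₁ = (P₂/P₁)^(1/4) = (15.8)^(1/4) = 1.99372.
T₂ = 1126 × 1.99372 = 2245 K.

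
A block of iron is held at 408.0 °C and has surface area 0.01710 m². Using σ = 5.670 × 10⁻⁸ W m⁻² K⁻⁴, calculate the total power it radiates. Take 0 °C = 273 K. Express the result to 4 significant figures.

T = 408.0 °C + 273 = 681.0 K.
Area A = 0.01710 m².
P = σAT⁴ = 5.670×10⁻⁸ × 0.01710 × (681.0)⁴ = 208.5 W.

P ≈ 208.5 W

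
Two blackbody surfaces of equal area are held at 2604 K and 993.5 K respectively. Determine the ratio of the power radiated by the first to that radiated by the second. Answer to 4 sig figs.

P₁/P₂ ≈ 47.19

With equal areas, P₁/P₂ = (T₁/T₂)⁴ = (2604/993.5)⁴ = 47.19.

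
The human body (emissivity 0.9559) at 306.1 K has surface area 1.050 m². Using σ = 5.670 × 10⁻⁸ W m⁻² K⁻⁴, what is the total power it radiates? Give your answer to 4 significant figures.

P ≈ 499.6 W

Area A = 1.050 m².
P = εσAT⁴ = 0.9559 × 5.670×10⁻⁸ × 1.050 × (306.1)⁴ = 499.6 W.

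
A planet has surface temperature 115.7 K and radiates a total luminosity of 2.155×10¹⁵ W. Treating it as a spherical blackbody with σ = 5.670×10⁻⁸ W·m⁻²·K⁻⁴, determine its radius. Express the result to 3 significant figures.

R ≈ 4.11×10⁶ m

L = 4πR²σT⁴ ⇒ R = √(L/(4πσT⁴)).
σT⁴ = 10.1605 W/m², so R = √(2.155×10¹⁵/(4π×10.1605)) = 4.11×10⁶ m.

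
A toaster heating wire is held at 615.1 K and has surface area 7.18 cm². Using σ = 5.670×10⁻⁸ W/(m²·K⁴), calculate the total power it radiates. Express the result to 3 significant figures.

P ≈ 5.83 W

Area A = 7.18 cm² = 7.18×10⁻⁴ m².
P = σAT⁴ = 5.670×10⁻⁸ × 7.18×10⁻⁴ × (615.1)⁴ = 5.83 W.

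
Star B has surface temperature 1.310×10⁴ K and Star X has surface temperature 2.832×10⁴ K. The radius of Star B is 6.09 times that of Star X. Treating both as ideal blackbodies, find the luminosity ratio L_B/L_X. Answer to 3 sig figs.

L_B/L_X ≈ 1.70

L ∝ R²T⁴, so L_B/L_X = (R_B/R_X)²(T_B/T_X)⁴ = (6.09)² × (1.310×10⁴/2.832×10⁴)⁴ = 37.0881 × 0.0457838 = 1.70.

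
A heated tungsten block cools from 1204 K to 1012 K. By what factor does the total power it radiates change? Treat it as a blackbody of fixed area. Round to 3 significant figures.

P₂/P₁ ≈ 0.499

P ∝ T⁴, so P₂/P₁ = (T₂/T₁)⁴ = (1012/1204)⁴ = (0.840532)⁴ = 0.499.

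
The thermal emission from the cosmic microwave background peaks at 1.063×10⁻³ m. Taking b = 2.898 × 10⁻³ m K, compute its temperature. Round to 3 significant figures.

Wien's law gives T = b/λ_max = (2.898×10⁻³ m·K)/(1.063×10⁻³ m) = 2.73 K.

T ≈ 2.73 K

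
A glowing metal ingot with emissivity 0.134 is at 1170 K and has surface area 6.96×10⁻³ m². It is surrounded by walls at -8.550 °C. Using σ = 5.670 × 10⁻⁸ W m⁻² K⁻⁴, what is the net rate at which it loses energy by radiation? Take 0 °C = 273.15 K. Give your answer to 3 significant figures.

Surroundings: T = -8.550 °C + 273.15 = 264.600 K.
Area A = 6.96×10⁻³ m².
Net radiated power P_net = εσA(T⁴ − T₀⁴) = 0.134×5.670×10⁻⁸×6.96×10⁻³×(1170⁴ − 264.600⁴).
T⁴ − T₀⁴ = 1.87389×10¹² − 4.90184×10⁹ = 1.86899×10¹² K⁴, so P_net = 98.8 W.

Net loss ≈ 98.8 W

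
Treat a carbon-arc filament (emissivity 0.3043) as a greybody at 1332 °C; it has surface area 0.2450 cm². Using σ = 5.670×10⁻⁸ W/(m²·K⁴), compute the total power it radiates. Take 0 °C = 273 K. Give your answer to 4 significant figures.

T = 1332 °C + 273 = 1605 K.
Area A = 0.2450 cm² = 2.450×10⁻⁵ m².
P = εσAT⁴ = 0.3043 × 5.670×10⁻⁸ × 2.450×10⁻⁵ × (1605)⁴ = 2.805 W.

P ≈ 2.805 W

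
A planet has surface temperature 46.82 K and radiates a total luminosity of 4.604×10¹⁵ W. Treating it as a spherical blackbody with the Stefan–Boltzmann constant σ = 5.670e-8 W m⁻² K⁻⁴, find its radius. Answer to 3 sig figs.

R ≈ 3.67×10⁷ m

L = 4πR²σT⁴ ⇒ R = √(L/(4πσT⁴)).
σT⁴ = 0.272464 W/m², so R = √(4.604×10¹⁵/(4π×0.272464)) = 3.67×10⁷ m.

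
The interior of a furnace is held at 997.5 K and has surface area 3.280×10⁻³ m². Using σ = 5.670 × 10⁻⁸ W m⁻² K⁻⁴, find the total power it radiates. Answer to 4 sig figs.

Area A = 3.280×10⁻³ m².
P = σAT⁴ = 5.670×10⁻⁸ × 3.280×10⁻³ × (997.5)⁴ = 184.1 W.

P ≈ 184.1 W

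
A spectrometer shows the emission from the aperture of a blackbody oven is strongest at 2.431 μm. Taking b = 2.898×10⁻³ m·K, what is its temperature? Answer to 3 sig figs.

Wien's law gives T = b/λ_max = (2.898×10⁻³ m·K)/(2.431×10⁻⁶ m) = 1.19×10³ K.

T ≈ 1.19×10³ K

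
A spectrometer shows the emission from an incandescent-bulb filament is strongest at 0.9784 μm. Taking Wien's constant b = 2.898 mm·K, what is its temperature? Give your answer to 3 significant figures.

T ≈ 2.96×10³ K

Wien's law gives T = b/λ_max = (2.898×10⁻³ m·K)/(9.784×10⁻⁷ m) = 2.96×10³ K.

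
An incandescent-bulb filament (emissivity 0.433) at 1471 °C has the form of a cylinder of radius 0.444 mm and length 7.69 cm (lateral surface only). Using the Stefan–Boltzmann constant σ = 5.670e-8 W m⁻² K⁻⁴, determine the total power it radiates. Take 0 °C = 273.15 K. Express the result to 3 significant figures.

P ≈ 48.7 W

T = 1471 °C + 273.15 = 1744.15 K.
Lateral area A = 2πrL = 2π×4.44×10⁻⁴×0.0769 = 2.14531×10⁻⁴ m².
P = εσAT⁴ = 0.433 × 5.670×10⁻⁸ × 2.14531×10⁻⁴ × (1744.15)⁴ = 48.7 W.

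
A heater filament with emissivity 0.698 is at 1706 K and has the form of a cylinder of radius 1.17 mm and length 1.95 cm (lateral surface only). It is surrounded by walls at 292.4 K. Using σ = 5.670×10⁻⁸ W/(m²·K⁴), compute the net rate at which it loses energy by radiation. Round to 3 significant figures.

Net loss ≈ 48.0 W

Lateral area A = 2πrL = 2π×1.17×10⁻³×0.0195 = 1.43351×10⁻⁴ m².
Net radiated power P_net = εσA(T⁴ − T₀⁴) = 0.698×5.670×10⁻⁸×1.43351×10⁻⁴×(1706⁴ − 292.4⁴).
T⁴ − T₀⁴ = 8.47064×10¹² − 7.30987×10⁹ = 8.46333×10¹² K⁴, so P_net = 48.0 W.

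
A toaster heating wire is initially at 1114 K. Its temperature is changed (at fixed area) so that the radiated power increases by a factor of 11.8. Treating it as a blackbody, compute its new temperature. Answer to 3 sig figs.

T₂ ≈ 2.06×10³ K

P ∝ T⁴, so T₂/T₁ = (P₂/P₁)^(1/4) = (11.8)^(1/4) = 1.85341.
T₂ = 1114 × 1.85341 = 2.06×10³ K.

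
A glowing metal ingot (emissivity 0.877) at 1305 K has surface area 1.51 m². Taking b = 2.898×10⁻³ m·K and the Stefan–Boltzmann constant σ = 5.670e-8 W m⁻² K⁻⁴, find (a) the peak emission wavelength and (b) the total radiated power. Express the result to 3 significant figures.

(a) λ_max = b/T = 2.898×10⁻³/1305 = 2.221×10⁻⁶ m = 2.22×10³ nm.
Area A = 1.51 m².
(b) P = εσAT⁴ = 0.877×5.670×10⁻⁸×1.51×(1305)⁴ = 2.18×10⁵ W.

λ_max ≈ 2.22×10³ nm; P ≈ 2.18×10⁵ W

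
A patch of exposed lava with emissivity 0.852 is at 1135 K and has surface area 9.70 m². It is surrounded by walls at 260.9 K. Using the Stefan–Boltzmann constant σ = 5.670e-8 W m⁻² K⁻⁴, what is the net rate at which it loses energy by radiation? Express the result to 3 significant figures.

Area A = 9.70 m².
Net radiated power P_net = εσA(T⁴ − T₀⁴) = 0.852×5.670×10⁻⁸×9.70×(1135⁴ − 260.9⁴).
T⁴ − T₀⁴ = 1.65952×10¹² − 4.63336×10⁹ = 1.65489×10¹² K⁴, so P_net = 7.75×10⁵ W.

Net loss ≈ 7.75×10⁵ W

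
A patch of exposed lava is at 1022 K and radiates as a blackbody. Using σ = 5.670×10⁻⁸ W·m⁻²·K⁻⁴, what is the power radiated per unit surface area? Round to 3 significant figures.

I ≈ 6.19×10⁴ W/m²

Stefan–Boltzmann: I = σT⁴ = 5.670×10⁻⁸ × (1022)⁴ = 6.19×10⁴ W/m².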